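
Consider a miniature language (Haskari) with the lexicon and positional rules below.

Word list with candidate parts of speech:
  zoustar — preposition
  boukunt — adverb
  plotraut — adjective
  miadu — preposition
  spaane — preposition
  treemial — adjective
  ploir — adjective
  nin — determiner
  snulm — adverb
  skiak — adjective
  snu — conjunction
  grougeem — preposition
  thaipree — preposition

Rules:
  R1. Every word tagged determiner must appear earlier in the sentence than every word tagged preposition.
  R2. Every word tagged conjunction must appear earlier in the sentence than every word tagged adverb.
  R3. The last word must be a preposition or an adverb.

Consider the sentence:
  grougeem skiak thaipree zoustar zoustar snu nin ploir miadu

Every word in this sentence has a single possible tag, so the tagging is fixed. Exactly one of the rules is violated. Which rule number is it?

Fixed tagging: preposition adjective preposition preposition preposition conjunction determiner adjective preposition.
Checking each rule: R1 ✗, R2 ✓, R3 ✓.
Only rule 1 fails.

1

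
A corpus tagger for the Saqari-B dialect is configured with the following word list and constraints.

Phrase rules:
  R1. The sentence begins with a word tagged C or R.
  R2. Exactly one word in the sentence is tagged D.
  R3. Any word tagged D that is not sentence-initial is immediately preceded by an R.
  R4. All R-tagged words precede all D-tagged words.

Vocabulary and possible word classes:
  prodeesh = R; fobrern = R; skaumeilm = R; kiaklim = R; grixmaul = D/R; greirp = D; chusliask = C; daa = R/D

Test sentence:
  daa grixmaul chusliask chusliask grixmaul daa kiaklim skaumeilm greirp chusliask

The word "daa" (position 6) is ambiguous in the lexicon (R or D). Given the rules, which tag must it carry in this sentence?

R

Candidates per position — 1:daa {R,D}; 2:grixmaul {D,R}; 3:chusliask {C}; 4:chusliask {C}; 5:grixmaul {D,R}; 6:daa {R,D}; 7:kiaklim {R}; 8:skaumeilm {R}; 9:greirp {D}; 10:chusliask {C}.
If word 1 were D, no tagging could satisfy rule 1; so word 1 is R.
If word 2 were D, no tagging could satisfy rule 2; so word 2 is R.
If word 5 were D, no tagging could satisfy rule 2; so word 5 is R.
If word 6 were D, no tagging could satisfy rule 2; so word 6 is R.
The unique satisfying tagging is: R R C C R R R R D C.
Check: rule 1 holds; rule 2 holds; rule 3 holds; rule 4 holds.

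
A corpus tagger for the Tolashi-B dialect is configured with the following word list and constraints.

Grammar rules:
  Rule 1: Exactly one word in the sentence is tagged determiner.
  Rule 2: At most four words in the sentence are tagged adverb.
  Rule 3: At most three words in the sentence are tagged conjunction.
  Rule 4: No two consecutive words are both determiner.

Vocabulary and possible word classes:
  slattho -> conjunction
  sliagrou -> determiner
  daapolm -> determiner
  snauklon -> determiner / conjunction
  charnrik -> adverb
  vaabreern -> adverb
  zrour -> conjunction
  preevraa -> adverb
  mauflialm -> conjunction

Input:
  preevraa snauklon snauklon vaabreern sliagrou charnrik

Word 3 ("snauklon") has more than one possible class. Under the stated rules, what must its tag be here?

Candidates per position — 1:preevraa {adverb}; 2:snauklon {determiner,conjunction}; 3:snauklon {determiner,conjunction}; 4:vaabreern {adverb}; 5:sliagrou {determiner}; 6:charnrik {adverb}.
If word 2 were determiner, no tagging could satisfy rule 1; so word 2 is conjunction.
If word 3 were determiner, no tagging could satisfy rule 1; so word 3 is conjunction.
The only consistent sequence is: adverb conjunction conjunction adverb determiner adverb.
Checking: rule 1 ✓; rule 2 ✓; rule 3 ✓; rule 4 ✓.

conjunction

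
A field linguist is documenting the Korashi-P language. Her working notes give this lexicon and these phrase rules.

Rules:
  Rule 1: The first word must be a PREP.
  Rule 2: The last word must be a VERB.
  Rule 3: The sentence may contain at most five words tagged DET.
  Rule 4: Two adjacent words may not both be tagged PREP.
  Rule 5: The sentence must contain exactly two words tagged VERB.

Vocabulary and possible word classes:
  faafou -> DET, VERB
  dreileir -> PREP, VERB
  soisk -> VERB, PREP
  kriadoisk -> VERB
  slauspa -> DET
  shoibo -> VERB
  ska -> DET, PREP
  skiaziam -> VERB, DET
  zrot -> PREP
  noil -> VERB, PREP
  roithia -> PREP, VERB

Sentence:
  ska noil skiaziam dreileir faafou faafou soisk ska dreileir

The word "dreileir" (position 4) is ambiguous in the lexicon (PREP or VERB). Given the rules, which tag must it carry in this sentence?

Candidates per position — 1:ska {DET,PREP}; 2:noil {VERB,PREP}; 3:skiaziam {VERB,DET}; 4:dreileir {PREP,VERB}; 5:faafou {DET,VERB}; 6:faafou {DET,VERB}; 7:soisk {VERB,PREP}; 8:ska {DET,PREP}; 9:dreileir {PREP,VERB}.
Position 1: tagging it DET would leave rule 1 unsatisfiable, so it must be PREP.
Position 2: tagging it PREP would leave rule 4 unsatisfiable, so it must be VERB.
Position 9: tagging it PREP would leave rule 2 unsatisfiable, so it must be VERB.
Position 3: tagging it VERB would leave rule 5 unsatisfiable, so it must be DET.
Position 4: tagging it VERB would leave rule 5 unsatisfiable, so it must be PREP.
Position 5: tagging it VERB would leave rule 5 unsatisfiable, so it must be DET.
Position 6: tagging it VERB would leave rule 5 unsatisfiable, so it must be DET.
Position 7: tagging it VERB would leave rule 5 unsatisfiable, so it must be PREP.
Position 8: tagging it PREP would leave rule 4 unsatisfiable, so it must be DET.
So the tagging must be: PREP VERB DET PREP DET DET PREP DET VERB.
Rule-by-rule: rule 1 holds; rule 2 holds; rule 3 holds; rule 4 holds; rule 5 holds.

PREP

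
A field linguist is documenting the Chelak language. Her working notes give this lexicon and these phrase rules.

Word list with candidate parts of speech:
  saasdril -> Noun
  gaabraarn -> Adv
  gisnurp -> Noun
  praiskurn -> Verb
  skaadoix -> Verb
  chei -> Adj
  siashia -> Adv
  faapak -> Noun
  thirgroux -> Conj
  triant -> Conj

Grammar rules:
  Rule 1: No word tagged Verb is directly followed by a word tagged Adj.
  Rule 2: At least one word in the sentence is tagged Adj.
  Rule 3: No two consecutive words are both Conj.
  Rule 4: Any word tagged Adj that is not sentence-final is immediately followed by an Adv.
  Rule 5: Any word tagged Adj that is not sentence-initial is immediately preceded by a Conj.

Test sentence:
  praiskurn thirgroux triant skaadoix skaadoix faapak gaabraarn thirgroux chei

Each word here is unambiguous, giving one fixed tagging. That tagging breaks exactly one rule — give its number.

3

Fixed tagging: Verb Conj Conj Verb Verb Noun Adv Conj Adj.
Rule check: R1 pass, R2 pass, R3 fail, R4 pass, R5 pass.
Only rule 3 fails.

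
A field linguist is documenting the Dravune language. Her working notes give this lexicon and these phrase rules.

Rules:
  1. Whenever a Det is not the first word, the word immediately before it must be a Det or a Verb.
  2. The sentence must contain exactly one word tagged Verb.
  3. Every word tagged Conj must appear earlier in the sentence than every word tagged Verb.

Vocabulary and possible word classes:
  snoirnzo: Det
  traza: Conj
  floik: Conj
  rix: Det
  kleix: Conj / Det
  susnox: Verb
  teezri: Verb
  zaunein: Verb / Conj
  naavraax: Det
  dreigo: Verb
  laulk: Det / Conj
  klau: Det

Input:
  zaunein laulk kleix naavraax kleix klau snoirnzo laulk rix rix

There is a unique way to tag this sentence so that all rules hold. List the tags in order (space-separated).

Candidates per position — 1:zaunein {Verb,Conj}; 2:laulk {Det,Conj}; 3:kleix {Conj,Det}; 4:naavraax {Det}; 5:kleix {Conj,Det}; 6:klau {Det}; 7:snoirnzo {Det}; 8:laulk {Det,Conj}; 9:rix {Det}; 10:rix {Det}.
Word 1 cannot be Conj — rule 1 would then fail for every completion. It is Verb.
Word 2 cannot be Conj — rule 1 would then fail for every completion. It is Det.
Word 3 cannot be Conj — rule 1 would then fail for every completion. It is Det.
Word 5 cannot be Conj — rule 1 would then fail for every completion. It is Det.
Word 8 cannot be Conj — rule 1 would then fail for every completion. It is Det.
The only consistent sequence is: Verb Det Det Det Det Det Det Det Det Det.
Verifying each rule — rule 1 ✓; rule 2 ✓; rule 3 ✓.

Verb Det Det Det Det Det Det Det Det Det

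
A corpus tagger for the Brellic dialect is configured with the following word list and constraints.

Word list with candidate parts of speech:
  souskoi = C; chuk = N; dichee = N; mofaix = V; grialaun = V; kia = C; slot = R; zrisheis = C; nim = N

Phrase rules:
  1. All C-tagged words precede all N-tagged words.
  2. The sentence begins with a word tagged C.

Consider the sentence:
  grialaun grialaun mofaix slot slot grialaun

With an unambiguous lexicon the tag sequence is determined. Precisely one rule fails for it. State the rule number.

Fixed tagging: V V V R R V.
Checking each rule: R1 ✓, R2 ✗.
Only rule 2 fails.

2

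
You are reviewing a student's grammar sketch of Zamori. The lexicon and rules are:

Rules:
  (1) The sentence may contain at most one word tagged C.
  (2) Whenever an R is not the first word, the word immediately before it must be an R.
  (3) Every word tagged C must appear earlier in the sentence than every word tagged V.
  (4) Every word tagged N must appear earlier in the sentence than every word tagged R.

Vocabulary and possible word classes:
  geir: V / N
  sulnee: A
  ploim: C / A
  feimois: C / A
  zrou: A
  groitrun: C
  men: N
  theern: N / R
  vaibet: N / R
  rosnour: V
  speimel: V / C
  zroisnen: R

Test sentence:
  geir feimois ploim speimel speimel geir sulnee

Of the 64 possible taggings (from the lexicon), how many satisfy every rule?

Candidates per position — 1:geir {V,N}; 2:feimois {C,A}; 3:ploim {C,A}; 4:speimel {V,C}; 5:speimel {V,C}; 6:geir {V,N}; 7:sulnee {A}.
There are 64 candidate sequences in total.
Checking each against the rules leaves 10 sequences.
Count = 10.

10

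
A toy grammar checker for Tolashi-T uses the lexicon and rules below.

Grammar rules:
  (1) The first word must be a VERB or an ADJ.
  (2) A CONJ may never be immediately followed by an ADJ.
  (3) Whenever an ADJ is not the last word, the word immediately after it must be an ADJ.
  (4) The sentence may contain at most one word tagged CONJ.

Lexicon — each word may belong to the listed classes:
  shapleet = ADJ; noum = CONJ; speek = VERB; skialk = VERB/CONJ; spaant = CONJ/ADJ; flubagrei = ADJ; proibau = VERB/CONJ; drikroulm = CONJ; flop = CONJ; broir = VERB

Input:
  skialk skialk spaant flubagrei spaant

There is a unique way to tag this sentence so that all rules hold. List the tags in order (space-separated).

VERB VERB ADJ ADJ ADJ

Candidates per position — 1:skialk {VERB,CONJ}; 2:skialk {VERB,CONJ}; 3:spaant {CONJ,ADJ}; 4:flubagrei {ADJ}; 5:spaant {CONJ,ADJ}.
Position 1: CONJ is ruled out by rule 1; that leaves VERB.
Position 2: CONJ is ruled out by rule 2; that leaves VERB.
Position 3: CONJ is ruled out by rule 2; that leaves ADJ.
Position 5: CONJ is ruled out by rule 3; that leaves ADJ.
The only consistent sequence is: VERB VERB ADJ ADJ ADJ.
Check: rule 1 ✓; rule 2 ✓; rule 3 ✓; rule 4 ✓.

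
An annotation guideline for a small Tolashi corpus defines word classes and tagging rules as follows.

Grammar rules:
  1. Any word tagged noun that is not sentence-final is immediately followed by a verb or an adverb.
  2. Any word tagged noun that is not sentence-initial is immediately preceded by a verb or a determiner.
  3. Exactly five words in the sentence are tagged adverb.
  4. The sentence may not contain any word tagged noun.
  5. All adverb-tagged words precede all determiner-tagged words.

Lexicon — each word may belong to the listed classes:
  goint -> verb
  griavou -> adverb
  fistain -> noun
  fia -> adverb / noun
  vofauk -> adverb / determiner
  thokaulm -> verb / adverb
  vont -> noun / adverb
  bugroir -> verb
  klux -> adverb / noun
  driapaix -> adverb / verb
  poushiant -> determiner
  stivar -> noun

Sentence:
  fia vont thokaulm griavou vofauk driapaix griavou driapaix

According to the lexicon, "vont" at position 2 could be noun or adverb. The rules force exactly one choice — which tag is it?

Candidates per position — 1:fia {adverb,noun}; 2:vont {noun,adverb}; 3:thokaulm {verb,adverb}; 4:griavou {adverb}; 5:vofauk {adverb,determiner}; 6:driapaix {adverb,verb}; 7:griavou {adverb}; 8:driapaix {adverb,verb}.
Word 1 cannot be noun — rule 4 would then fail for every completion. It is adverb.
Word 2 cannot be noun — rule 2 would then fail for every completion. It is adverb.
Word 5 cannot be determiner — rule 5 would then fail for every completion. It is adverb.
Word 6 cannot be adverb — rule 3 would then fail for every completion. It is verb.
Word 8 cannot be adverb — rule 3 would then fail for every completion. It is verb.
Word 3 cannot be adverb — rule 3 would then fail for every completion. It is verb.
The only consistent sequence is: adverb adverb verb adverb adverb verb adverb verb.
Verifying each rule — rule 1 holds; rule 2 holds; rule 3 holds; rule 4 holds; rule 5 holds.

adverb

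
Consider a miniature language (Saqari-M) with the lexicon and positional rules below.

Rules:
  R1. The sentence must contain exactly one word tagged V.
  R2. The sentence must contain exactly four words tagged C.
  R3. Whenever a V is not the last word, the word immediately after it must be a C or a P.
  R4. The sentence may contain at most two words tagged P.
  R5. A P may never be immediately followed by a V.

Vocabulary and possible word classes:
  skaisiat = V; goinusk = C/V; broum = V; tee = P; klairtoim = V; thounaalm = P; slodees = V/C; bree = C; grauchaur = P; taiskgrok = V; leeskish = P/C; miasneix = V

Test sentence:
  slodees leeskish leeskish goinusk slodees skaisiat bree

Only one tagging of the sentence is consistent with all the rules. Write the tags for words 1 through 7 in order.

Candidates per position — 1:slodees {V,C}; 2:leeskish {P,C}; 3:leeskish {P,C}; 4:goinusk {C,V}; 5:slodees {V,C}; 6:skaisiat {V}; 7:bree {C}.
Position 1: tagging it V would leave rule 1 unsatisfiable, so it must be C.
Position 4: tagging it V would leave rule 1 unsatisfiable, so it must be C.
Position 5: tagging it V would leave rule 1 unsatisfiable, so it must be C.
Position 2: tagging it C would leave rule 2 unsatisfiable, so it must be P.
Position 3: tagging it C would leave rule 2 unsatisfiable, so it must be P.
The only consistent sequence is: C P P C C V C.
Check: rule 1 holds; rule 2 holds; rule 3 holds; rule 4 holds; rule 5 holds.

C P P C C V C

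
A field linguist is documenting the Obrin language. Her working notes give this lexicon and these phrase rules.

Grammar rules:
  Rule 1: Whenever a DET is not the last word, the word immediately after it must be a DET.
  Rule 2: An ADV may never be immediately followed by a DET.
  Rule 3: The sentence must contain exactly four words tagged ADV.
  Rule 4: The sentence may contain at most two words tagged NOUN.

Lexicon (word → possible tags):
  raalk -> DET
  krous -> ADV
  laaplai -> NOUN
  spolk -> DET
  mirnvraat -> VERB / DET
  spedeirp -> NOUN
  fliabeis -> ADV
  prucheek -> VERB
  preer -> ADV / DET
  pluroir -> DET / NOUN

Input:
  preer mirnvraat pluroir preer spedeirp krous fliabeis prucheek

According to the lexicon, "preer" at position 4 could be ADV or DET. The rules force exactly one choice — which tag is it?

ADV

Candidates per position — 1:preer {ADV,DET}; 2:mirnvraat {VERB,DET}; 3:pluroir {DET,NOUN}; 4:preer {ADV,DET}; 5:spedeirp {NOUN}; 6:krous {ADV}; 7:fliabeis {ADV}; 8:prucheek {VERB}.
At position 1, choosing DET makes rule 1 impossible to satisfy; hence ADV.
At position 2, choosing DET makes rule 1 impossible to satisfy; hence VERB.
At position 3, choosing DET makes rule 1 impossible to satisfy; hence NOUN.
At position 4, choosing DET makes rule 1 impossible to satisfy; hence ADV.
So the tagging must be: ADV VERB NOUN ADV NOUN ADV ADV VERB.
Check: rule 1 ok; rule 2 ok; rule 3 ok; rule 4 ok.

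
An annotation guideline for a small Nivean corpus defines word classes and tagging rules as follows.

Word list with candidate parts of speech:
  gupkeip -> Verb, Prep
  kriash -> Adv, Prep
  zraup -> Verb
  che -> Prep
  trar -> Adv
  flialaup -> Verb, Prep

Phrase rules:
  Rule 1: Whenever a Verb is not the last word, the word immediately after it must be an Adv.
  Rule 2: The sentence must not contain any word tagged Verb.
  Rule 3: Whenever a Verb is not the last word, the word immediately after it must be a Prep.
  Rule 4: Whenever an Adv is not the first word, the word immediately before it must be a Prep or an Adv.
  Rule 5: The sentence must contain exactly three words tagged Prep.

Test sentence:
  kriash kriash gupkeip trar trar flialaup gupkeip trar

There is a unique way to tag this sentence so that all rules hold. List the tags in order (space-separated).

Candidates per position — 1:kriash {Adv,Prep}; 2:kriash {Adv,Prep}; 3:gupkeip {Verb,Prep}; 4:trar {Adv}; 5:trar {Adv}; 6:flialaup {Verb,Prep}; 7:gupkeip {Verb,Prep}; 8:trar {Adv}.
Position 3: tagging it Verb would leave rule 2 unsatisfiable, so it must be Prep.
Position 6: tagging it Verb would leave rule 1 unsatisfiable, so it must be Prep.
Position 7: tagging it Verb would leave rule 2 unsatisfiable, so it must be Prep.
Position 1: tagging it Prep would leave rule 5 unsatisfiable, so it must be Adv.
Position 2: tagging it Prep would leave rule 5 unsatisfiable, so it must be Adv.
The unique satisfying tagging is: Adv Adv Prep Adv Adv Prep Prep Adv.
Checking: rule 1 ✓; rule 2 ✓; rule 3 ✓; rule 4 ✓; rule 5 ✓.

Adv Adv Prep Adv Adv Prep Prep Adv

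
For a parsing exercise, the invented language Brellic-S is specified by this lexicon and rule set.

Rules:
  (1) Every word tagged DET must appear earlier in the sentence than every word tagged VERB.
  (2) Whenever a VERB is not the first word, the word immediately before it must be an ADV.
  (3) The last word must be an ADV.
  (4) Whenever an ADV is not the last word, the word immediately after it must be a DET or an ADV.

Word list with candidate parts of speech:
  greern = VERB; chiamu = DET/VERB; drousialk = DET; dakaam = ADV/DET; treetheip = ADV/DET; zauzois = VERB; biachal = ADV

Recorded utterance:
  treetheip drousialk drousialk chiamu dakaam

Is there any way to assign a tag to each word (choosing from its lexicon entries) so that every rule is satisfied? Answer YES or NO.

Candidates per position — 1:treetheip {ADV,DET}; 2:drousialk {DET}; 3:drousialk {DET}; 4:chiamu {DET,VERB}; 5:dakaam {ADV,DET}.
One satisfying assignment: DET DET DET DET ADV.
Check: rule 1 ✓; rule 2 ✓; rule 3 ✓; rule 4 ✓.

YES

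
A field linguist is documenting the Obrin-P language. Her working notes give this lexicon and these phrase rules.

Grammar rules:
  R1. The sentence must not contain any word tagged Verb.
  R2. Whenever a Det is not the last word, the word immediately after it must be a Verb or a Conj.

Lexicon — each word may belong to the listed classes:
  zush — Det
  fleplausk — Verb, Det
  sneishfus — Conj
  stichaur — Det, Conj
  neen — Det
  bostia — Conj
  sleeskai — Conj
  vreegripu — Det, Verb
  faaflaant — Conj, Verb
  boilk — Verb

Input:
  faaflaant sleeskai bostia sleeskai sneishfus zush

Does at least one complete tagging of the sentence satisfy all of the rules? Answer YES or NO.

Candidates per position — 1:faaflaant {Conj,Verb}; 2:sleeskai {Conj}; 3:bostia {Conj}; 4:sleeskai {Conj}; 5:sneishfus {Conj}; 6:zush {Det}.
One satisfying assignment: Conj Conj Conj Conj Conj Det.
Checking: rule 1 satisfied; rule 2 satisfied.

YES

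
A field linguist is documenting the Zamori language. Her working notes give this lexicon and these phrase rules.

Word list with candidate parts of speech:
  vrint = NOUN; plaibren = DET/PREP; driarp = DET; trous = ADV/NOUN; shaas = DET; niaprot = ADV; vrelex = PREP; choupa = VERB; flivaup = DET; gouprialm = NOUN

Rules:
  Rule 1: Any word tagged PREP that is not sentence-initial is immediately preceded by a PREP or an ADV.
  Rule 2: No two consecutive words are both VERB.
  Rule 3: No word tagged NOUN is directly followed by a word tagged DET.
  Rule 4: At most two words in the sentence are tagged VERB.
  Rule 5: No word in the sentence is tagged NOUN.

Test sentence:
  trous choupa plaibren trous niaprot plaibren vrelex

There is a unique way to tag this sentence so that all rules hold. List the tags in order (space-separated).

Candidates per position — 1:trous {ADV,NOUN}; 2:choupa {VERB}; 3:plaibren {DET,PREP}; 4:trous {ADV,NOUN}; 5:niaprot {ADV}; 6:plaibren {DET,PREP}; 7:vrelex {PREP}.
Word 1 cannot be NOUN — rule 5 would then fail for every completion. It is ADV.
Word 3 cannot be PREP — rule 1 would then fail for every completion. It is DET.
Word 4 cannot be NOUN — rule 5 would then fail for every completion. It is ADV.
Word 6 cannot be DET — rule 1 would then fail for every completion. It is PREP.
The only consistent sequence is: ADV VERB DET ADV ADV PREP PREP.
Verifying each rule — rule 1 ✓; rule 2 ✓; rule 3 ✓; rule 4 ✓; rule 5 ✓.

ADV VERB DET ADV ADV PREP PREP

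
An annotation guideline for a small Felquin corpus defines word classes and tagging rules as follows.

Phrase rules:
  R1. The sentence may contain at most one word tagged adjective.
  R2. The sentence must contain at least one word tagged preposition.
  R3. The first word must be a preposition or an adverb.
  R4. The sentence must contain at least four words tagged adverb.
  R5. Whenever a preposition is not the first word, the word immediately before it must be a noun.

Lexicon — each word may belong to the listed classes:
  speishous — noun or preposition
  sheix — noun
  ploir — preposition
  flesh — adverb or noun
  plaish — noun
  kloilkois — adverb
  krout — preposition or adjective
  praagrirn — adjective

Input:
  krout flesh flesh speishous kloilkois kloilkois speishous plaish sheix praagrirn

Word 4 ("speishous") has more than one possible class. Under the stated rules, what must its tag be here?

Candidates per position — 1:krout {preposition,adjective}; 2:flesh {adverb,noun}; 3:flesh {adverb,noun}; 4:speishous {noun,preposition}; 5:kloilkois {adverb}; 6:kloilkois {adverb}; 7:speishous {noun,preposition}; 8:plaish {noun}; 9:sheix {noun}; 10:praagrirn {adjective}.
Position 1: adjective is ruled out by rule 1; that leaves preposition.
Position 2: noun is ruled out by rule 4; that leaves adverb.
Position 3: noun is ruled out by rule 4; that leaves adverb.
Position 4: preposition is ruled out by rule 5; that leaves noun.
Position 7: preposition is ruled out by rule 5; that leaves noun.
That leaves exactly one tagging: preposition adverb adverb noun adverb adverb noun noun noun adjective.
Rule-by-rule: rule 1 ✓; rule 2 ✓; rule 3 ✓; rule 4 ✓; rule 5 ✓.

noun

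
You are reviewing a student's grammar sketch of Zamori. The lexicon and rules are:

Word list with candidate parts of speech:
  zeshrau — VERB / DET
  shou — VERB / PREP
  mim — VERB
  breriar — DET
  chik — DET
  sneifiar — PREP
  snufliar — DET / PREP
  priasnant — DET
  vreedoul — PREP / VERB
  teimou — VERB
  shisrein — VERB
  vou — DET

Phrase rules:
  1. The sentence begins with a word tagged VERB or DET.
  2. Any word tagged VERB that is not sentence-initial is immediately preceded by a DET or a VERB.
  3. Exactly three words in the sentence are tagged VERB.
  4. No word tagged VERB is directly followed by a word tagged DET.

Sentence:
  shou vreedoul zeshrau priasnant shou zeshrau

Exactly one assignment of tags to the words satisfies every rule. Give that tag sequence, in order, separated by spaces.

Candidates per position — 1:shou {VERB,PREP}; 2:vreedoul {PREP,VERB}; 3:zeshrau {VERB,DET}; 4:priasnant {DET}; 5:shou {VERB,PREP}; 6:zeshrau {VERB,DET}.
At position 1, choosing PREP makes rule 1 impossible to satisfy; hence VERB.
At position 2, choosing VERB makes rule 4 impossible to satisfy; hence PREP.
At position 3, choosing VERB makes rule 2 impossible to satisfy; hence DET.
At position 5, choosing PREP makes rule 3 impossible to satisfy; hence VERB.
At position 6, choosing DET makes rule 3 impossible to satisfy; hence VERB.
That leaves exactly one tagging: VERB PREP DET DET VERB VERB.
Verifying each rule — rule 1 satisfied; rule 2 satisfied; rule 3 satisfied; rule 4 satisfied.

VERB PREP DET DET VERB VERB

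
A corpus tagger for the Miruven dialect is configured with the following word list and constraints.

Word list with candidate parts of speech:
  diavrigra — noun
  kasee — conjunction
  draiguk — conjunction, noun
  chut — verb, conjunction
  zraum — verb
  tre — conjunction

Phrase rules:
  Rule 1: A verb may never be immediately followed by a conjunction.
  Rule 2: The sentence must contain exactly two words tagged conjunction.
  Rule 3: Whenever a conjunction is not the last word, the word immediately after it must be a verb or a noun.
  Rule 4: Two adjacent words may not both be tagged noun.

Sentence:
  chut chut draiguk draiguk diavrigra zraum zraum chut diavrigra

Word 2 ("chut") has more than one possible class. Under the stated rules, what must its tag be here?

Candidates per position — 1:chut {verb,conjunction}; 2:chut {verb,conjunction}; 3:draiguk {conjunction,noun}; 4:draiguk {conjunction,noun}; 5:diavrigra {noun}; 6:zraum {verb}; 7:zraum {verb}; 8:chut {verb,conjunction}; 9:diavrigra {noun}.
At position 4, choosing noun makes rule 4 impossible to satisfy; hence conjunction.
At position 8, choosing conjunction makes rule 1 impossible to satisfy; hence verb.
At position 3, choosing conjunction makes rule 3 impossible to satisfy; hence noun.
Position 2: the remaining choice is settled jointly with positions 1 — only verb at position 2 is part of a tagging that satisfies every rule.
The only consistent sequence is: conjunction verb noun conjunction noun verb verb verb noun.
Checking: rule 1 holds; rule 2 holds; rule 3 holds; rule 4 holds.

verb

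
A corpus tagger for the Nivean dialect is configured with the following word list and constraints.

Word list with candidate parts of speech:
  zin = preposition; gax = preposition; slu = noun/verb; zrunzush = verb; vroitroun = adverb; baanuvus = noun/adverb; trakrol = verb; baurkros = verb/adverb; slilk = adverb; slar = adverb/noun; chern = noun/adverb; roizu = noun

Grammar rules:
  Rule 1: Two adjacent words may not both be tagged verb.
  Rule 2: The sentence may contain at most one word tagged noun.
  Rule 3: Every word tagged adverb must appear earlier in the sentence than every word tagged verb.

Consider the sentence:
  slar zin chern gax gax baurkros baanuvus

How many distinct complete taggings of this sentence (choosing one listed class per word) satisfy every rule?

Candidates per position — 1:slar {adverb,noun}; 2:zin {preposition}; 3:chern {noun,adverb}; 4:gax {preposition}; 5:gax {preposition}; 6:baurkros {verb,adverb}; 7:baanuvus {noun,adverb}.
There are 16 candidate sequences in total.
The sequences that satisfy every rule: adverb preposition noun preposition preposition adverb adverb; adverb preposition adverb preposition preposition verb noun; adverb preposition adverb preposition preposition adverb noun; adverb preposition adverb preposition preposition adverb adverb; noun preposition adverb preposition preposition adverb adverb.
Count = 5.

5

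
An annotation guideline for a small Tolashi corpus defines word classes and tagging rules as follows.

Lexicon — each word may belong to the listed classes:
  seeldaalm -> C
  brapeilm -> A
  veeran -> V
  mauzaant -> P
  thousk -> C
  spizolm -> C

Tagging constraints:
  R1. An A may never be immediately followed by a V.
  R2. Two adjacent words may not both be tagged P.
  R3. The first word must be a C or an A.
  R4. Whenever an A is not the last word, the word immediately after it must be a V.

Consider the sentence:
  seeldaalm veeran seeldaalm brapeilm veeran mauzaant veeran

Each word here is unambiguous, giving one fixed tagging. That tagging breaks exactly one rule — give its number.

Fixed tagging: C V C A V P V.
Checking each rule: R1 violated, R2 holds, R3 holds, R4 holds.
Only rule 1 fails.

1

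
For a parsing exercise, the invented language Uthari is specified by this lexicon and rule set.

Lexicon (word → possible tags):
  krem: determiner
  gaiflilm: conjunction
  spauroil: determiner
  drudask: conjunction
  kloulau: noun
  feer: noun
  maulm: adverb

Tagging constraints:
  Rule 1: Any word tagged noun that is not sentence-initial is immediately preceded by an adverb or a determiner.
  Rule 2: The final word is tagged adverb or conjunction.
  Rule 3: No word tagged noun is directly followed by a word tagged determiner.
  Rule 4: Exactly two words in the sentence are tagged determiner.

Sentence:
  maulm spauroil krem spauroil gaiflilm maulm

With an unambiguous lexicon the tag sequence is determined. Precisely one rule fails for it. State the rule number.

4

Fixed tagging: adverb determiner determiner determiner conjunction adverb.
Applying the rules: R1 holds, R2 holds, R3 holds, R4 violated.
Only rule 4 fails.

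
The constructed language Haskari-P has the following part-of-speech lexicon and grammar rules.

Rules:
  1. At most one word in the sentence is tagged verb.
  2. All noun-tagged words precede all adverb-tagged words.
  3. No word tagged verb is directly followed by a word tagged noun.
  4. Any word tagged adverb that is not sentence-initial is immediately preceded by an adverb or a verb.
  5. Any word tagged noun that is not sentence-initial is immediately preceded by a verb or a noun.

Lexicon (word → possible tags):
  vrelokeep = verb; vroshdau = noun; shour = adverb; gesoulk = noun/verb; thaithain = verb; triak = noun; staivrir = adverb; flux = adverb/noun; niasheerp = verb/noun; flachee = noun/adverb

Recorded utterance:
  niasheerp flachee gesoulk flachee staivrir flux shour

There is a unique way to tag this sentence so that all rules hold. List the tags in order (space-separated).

noun noun verb adverb adverb adverb adverb

Candidates per position — 1:niasheerp {verb,noun}; 2:flachee {noun,adverb}; 3:gesoulk {noun,verb}; 4:flachee {noun,adverb}; 5:staivrir {adverb}; 6:flux {adverb,noun}; 7:shour {adverb}.
Position 3: tagging it noun would leave rule 4 unsatisfiable, so it must be verb.
Position 4: tagging it noun would leave rule 3 unsatisfiable, so it must be adverb.
Position 6: tagging it noun would leave rule 2 unsatisfiable, so it must be adverb.
Position 1: tagging it verb would leave rule 1 unsatisfiable, so it must be noun.
Position 2: tagging it adverb would leave rule 4 unsatisfiable, so it must be noun.
That leaves exactly one tagging: noun noun verb adverb adverb adverb adverb.
Verifying each rule — rule 1 satisfied; rule 2 satisfied; rule 3 satisfied; rule 4 satisfied; rule 5 satisfied.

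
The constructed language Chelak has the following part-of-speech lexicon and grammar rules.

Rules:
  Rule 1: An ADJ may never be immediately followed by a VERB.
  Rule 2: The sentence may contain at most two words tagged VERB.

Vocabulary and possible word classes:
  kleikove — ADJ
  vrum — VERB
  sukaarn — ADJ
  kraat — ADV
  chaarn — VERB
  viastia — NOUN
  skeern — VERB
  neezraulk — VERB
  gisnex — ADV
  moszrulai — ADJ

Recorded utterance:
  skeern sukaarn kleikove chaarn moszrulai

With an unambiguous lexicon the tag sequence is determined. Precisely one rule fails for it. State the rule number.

Fixed tagging: VERB ADJ ADJ VERB ADJ.
Rule check: R1 fails, R2 ok.
Only rule 1 fails.

1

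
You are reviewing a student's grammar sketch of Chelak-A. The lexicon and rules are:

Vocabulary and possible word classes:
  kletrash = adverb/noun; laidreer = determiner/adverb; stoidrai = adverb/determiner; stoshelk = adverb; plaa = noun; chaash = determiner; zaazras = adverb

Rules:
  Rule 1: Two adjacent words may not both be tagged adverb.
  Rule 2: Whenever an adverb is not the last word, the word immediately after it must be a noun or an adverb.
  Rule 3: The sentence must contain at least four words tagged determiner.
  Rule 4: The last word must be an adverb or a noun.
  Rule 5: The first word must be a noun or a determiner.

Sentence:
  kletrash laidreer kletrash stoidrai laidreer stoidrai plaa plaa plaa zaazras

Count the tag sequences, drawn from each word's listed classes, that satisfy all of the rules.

1

Candidates per position — 1:kletrash {adverb,noun}; 2:laidreer {determiner,adverb}; 3:kletrash {adverb,noun}; 4:stoidrai {adverb,determiner}; 5:laidreer {determiner,adverb}; 6:stoidrai {adverb,determiner}; 7:plaa {noun}; 8:plaa {noun}; 9:plaa {noun}; 10:zaazras {adverb}.
There are 64 candidate sequences in total.
The sequences that satisfy every rule: noun determiner noun determiner determiner determiner noun noun noun adverb.
Count = 1.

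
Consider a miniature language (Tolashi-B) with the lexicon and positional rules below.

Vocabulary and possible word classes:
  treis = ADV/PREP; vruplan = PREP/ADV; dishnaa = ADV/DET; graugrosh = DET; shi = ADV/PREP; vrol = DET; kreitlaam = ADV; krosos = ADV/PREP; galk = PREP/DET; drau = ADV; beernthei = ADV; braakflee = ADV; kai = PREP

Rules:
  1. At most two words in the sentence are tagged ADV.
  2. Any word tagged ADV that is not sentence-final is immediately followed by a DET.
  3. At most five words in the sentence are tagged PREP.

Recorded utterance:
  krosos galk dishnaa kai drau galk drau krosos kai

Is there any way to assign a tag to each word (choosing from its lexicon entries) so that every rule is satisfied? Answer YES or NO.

Candidates per position — 1:krosos {ADV,PREP}; 2:galk {PREP,DET}; 3:dishnaa {ADV,DET}; 4:kai {PREP}; 5:drau {ADV}; 6:galk {PREP,DET}; 7:drau {ADV}; 8:krosos {ADV,PREP}; 9:kai {PREP}.
Rule 2 cannot be satisfied by any choice of tags from the lexicon.
So there is no consistent tagging.

NO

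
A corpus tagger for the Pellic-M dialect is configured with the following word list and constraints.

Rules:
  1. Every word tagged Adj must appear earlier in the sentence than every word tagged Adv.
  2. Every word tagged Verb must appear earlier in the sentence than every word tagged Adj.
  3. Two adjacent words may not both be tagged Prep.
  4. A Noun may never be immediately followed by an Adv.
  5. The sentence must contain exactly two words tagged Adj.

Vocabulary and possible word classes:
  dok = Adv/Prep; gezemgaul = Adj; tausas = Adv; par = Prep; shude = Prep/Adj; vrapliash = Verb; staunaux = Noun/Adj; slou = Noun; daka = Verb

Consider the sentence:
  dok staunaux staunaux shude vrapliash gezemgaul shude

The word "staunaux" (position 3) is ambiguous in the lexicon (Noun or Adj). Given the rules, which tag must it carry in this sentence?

Noun

Candidates per position — 1:dok {Adv,Prep}; 2:staunaux {Noun,Adj}; 3:staunaux {Noun,Adj}; 4:shude {Prep,Adj}; 5:vrapliash {Verb}; 6:gezemgaul {Adj}; 7:shude {Prep,Adj}.
Position 1: tagging it Adv would leave rule 1 unsatisfiable, so it must be Prep.
Position 2: tagging it Adj would leave rule 2 unsatisfiable, so it must be Noun.
Position 3: tagging it Adj would leave rule 2 unsatisfiable, so it must be Noun.
Position 4: tagging it Adj would leave rule 2 unsatisfiable, so it must be Prep.
Position 7: tagging it Prep would leave rule 5 unsatisfiable, so it must be Adj.
So the tagging must be: Prep Noun Noun Prep Verb Adj Adj.
Checking: rule 1 ok; rule 2 ok; rule 3 ok; rule 4 ok; rule 5 ok.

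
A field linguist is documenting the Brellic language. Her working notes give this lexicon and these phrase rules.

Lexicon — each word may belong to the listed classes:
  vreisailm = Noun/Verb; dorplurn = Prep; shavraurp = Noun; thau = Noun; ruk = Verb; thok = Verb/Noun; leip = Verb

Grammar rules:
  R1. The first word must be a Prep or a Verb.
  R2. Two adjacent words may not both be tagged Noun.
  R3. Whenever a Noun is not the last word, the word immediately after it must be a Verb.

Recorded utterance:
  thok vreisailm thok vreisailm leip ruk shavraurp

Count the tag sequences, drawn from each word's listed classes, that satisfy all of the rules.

Candidates per position — 1:thok {Verb,Noun}; 2:vreisailm {Noun,Verb}; 3:thok {Verb,Noun}; 4:vreisailm {Noun,Verb}; 5:leip {Verb}; 6:ruk {Verb}; 7:shavraurp {Noun}.
There are 16 candidate sequences in total.
The sequences that satisfy every rule: Verb Noun Verb Noun Verb Verb Noun; Verb Noun Verb Verb Verb Verb Noun; Verb Verb Verb Noun Verb Verb Noun; Verb Verb Verb Verb Verb Verb Noun; Verb Verb Noun Verb Verb Verb Noun.
Count = 5.

5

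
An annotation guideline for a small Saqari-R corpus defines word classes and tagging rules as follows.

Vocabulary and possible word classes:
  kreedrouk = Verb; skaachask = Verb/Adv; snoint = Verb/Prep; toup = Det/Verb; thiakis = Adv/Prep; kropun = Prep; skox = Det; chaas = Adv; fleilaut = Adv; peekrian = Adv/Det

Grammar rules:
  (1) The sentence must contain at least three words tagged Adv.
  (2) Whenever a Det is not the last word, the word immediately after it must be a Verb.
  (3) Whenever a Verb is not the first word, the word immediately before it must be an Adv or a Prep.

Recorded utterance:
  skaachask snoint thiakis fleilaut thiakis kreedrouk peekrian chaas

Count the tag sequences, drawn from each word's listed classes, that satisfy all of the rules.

Candidates per position — 1:skaachask {Verb,Adv}; 2:snoint {Verb,Prep}; 3:thiakis {Adv,Prep}; 4:fleilaut {Adv}; 5:thiakis {Adv,Prep}; 6:kreedrouk {Verb}; 7:peekrian {Adv,Det}; 8:chaas {Adv}.
There are 32 candidate sequences in total.
Checking each against the rules leaves 12 sequences.
Count = 12.

12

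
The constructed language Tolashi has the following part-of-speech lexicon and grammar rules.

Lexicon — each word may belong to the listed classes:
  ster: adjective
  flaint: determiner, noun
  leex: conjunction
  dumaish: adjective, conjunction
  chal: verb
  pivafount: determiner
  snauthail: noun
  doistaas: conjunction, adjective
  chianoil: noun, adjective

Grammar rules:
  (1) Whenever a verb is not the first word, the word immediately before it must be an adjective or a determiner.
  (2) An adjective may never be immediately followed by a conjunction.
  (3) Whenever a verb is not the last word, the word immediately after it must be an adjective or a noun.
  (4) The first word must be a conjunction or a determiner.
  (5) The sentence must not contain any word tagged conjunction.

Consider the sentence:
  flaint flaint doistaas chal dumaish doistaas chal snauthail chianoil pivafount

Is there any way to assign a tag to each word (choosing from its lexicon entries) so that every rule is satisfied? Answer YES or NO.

Candidates per position — 1:flaint {determiner,noun}; 2:flaint {determiner,noun}; 3:doistaas {conjunction,adjective}; 4:chal {verb}; 5:dumaish {adjective,conjunction}; 6:doistaas {conjunction,adjective}; 7:chal {verb}; 8:snauthail {noun}; 9:chianoil {noun,adjective}; 10:pivafount {determiner}.
One satisfying assignment: determiner determiner adjective verb adjective adjective verb noun adjective determiner.
Check: rule 1 holds; rule 2 holds; rule 3 holds; rule 4 holds; rule 5 holds.

YES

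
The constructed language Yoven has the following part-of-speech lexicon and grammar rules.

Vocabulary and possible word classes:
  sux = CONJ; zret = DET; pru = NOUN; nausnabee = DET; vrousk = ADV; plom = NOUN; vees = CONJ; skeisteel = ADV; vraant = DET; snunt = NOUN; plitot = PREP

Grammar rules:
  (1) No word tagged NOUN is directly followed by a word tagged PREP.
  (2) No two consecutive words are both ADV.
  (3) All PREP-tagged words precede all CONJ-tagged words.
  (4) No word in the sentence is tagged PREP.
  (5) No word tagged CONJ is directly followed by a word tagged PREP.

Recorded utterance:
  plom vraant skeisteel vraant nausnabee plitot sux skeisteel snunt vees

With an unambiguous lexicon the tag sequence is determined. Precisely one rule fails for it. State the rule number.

Fixed tagging: NOUN DET ADV DET DET PREP CONJ ADV NOUN CONJ.
Checking each rule: R1 ✓, R2 ✓, R3 ✓, R4 ✗, R5 ✓.
Only rule 4 fails.

4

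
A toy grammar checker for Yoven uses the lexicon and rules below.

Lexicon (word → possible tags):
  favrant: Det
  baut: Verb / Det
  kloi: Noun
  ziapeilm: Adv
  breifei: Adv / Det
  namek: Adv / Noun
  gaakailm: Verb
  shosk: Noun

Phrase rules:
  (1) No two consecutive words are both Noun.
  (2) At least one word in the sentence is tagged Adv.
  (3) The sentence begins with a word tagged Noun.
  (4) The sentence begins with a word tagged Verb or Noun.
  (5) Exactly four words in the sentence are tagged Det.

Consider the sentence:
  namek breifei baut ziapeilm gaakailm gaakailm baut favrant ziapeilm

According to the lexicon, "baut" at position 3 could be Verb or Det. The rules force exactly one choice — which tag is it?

Det

Candidates per position — 1:namek {Adv,Noun}; 2:breifei {Adv,Det}; 3:baut {Verb,Det}; 4:ziapeilm {Adv}; 5:gaakailm {Verb}; 6:gaakailm {Verb}; 7:baut {Verb,Det}; 8:favrant {Det}; 9:ziapeilm {Adv}.
At position 1, choosing Adv makes rule 3 impossible to satisfy; hence Noun.
At position 2, choosing Adv makes rule 5 impossible to satisfy; hence Det.
At position 3, choosing Verb makes rule 5 impossible to satisfy; hence Det.
At position 7, choosing Verb makes rule 5 impossible to satisfy; hence Det.
That leaves exactly one tagging: Noun Det Det Adv Verb Verb Det Det Adv.
Rule-by-rule: rule 1 satisfied; rule 2 satisfied; rule 3 satisfied; rule 4 satisfied; rule 5 satisfied.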